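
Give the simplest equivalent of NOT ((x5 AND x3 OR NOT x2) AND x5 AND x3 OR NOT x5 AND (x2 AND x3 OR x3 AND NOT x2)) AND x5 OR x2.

NOT x3 AND x5 OR x2

NOT ((x5 AND x3 OR NOT x2) AND x5 AND x3 OR NOT x5 AND (x2 AND x3 OR x3 AND NOT x2)) AND x5 OR x2
= NOT ((x5 AND x3 OR NOT x2) AND x5 AND x3 OR NOT x5 AND x3) AND x5 OR x2   [distribution]
= NOT (x5 AND x3 OR NOT x5 AND x3) AND x5 OR x2   [absorption]
= NOT x3 AND x5 OR x2   [distribution]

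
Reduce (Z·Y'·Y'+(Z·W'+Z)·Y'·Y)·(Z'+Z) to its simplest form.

(Z·Y'·Y'+(Z·W'+Z)·Y'·Y)·(Z'+Z)
= Z·Y'·Y'+(Z·W'+Z)·Y'·Y   (complement / identity)
= Z·Y'·Y'+Z·Y'·Y   (absorption)
= Z·Y'   (distribution)

Z·Y'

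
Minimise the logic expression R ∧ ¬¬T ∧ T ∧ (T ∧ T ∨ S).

R ∧ T

R ∧ ¬¬T ∧ T ∧ (T ∧ T ∨ S)
= R ∧ T ∧ T ∧ (T ∧ T ∨ S)   — double negation
= R ∧ T ∧ T   — absorption
= R ∧ T   — idempotence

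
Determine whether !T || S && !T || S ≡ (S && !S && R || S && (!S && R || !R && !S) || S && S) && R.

No

E1: !T || S && !T || S
    = !T || S   (absorption)
E2: (S && !S && R || S && (!S && R || !R && !S) || S && S) && R
    = (S && !S && R || S && !S || S && S) && R   (distribution)
    = (S && !S || S && S) && R   (absorption)
    = S && R   (distribution)
These differ: at R=0, S=1, T=0, E1 = 1 but E2 = 0.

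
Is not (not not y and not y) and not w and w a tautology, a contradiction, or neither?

not (not not y and not y) and not w and w
= (not y or y) and not w and w
= not w and w
= False

contradiction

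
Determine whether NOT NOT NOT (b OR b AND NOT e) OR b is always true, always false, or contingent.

NOT NOT NOT (b OR b AND NOT e) OR b
= NOT NOT NOT b OR b   — absorption
= NOT b OR b   — double negation
= TRUE   — complement

always true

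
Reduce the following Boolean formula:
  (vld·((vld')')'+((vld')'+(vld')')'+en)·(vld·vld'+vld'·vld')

(vld·((vld')')'+((vld')'+(vld')')'+en)·(vld·vld'+vld'·vld')
= (vld·vld'+((vld')'+(vld')')'+en)·(vld·vld'+vld'·vld')   (double negation)
= (vld·vld'+vld'·vld'+en)·(vld·vld'+vld'·vld')   (De Morgan)
= vld·vld'+vld'·vld'   (absorption)
= vld'   (distribution)

vld'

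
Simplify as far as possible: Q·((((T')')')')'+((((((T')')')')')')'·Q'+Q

Q·((((T')')')')'+((((((T')')')')')')'·Q'+Q
= Q·((((T')')')')'+((((T')')')')'·Q'+Q
= ((((T')')')')'+Q
= ((T')')'+Q
= T'+Q

T'+Q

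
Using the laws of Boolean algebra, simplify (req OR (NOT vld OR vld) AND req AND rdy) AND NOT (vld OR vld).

(req OR (NOT vld OR vld) AND req AND rdy) AND NOT (vld OR vld)
= (req OR req AND rdy) AND NOT (vld OR vld)
= req AND NOT (vld OR vld)
= req AND NOT vld

req AND NOT vld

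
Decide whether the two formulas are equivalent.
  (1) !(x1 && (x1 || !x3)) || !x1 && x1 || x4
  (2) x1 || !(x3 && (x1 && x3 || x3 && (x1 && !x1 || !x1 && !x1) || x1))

No

E1: !(x1 && (x1 || !x3)) || !x1 && x1 || x4
    = !x1 || !x1 && x1 || x4   — absorption
    = !x1 || x4   — complement / identity
E2: x1 || !(x3 && (x1 && x3 || x3 && (x1 && !x1 || !x1 && !x1) || x1))
    = x1 || !(x3 && (x1 && x3 || x3 && !x1 || x1))   — distribution
    = x1 || !(x3 && (x3 || x1))   — distribution
    = x1 || !x3   — absorption
These differ: at x1=1, x3=1, x4=0, E1 = 0 but E2 = 1.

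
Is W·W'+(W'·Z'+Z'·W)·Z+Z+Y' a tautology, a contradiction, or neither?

neither

W·W'+(W'·Z'+Z'·W)·Z+Z+Y'
= W·W'+Z'·Z+Z+Y'
= Z'·Z+Z+Y'
= Z+Y'
This depends on Y, Z, so it is not a constant.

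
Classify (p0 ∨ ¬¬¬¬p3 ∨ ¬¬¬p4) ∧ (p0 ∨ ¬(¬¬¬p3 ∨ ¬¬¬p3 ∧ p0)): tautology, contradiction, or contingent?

(p0 ∨ ¬¬¬¬p3 ∨ ¬¬¬p4) ∧ (p0 ∨ ¬(¬¬¬p3 ∨ ¬¬¬p3 ∧ p0))
= (p0 ∨ ¬¬¬¬p3 ∨ ¬¬¬p4) ∧ (p0 ∨ ¬¬¬¬p3)
= (p0 ∨ ¬¬¬¬p3 ∨ ¬p4) ∧ (p0 ∨ ¬¬¬¬p3)
= p0 ∨ ¬¬¬¬p3
= p0 ∨ ¬¬p3
= p0 ∨ p3
This depends on p0, p3, so it is not a constant.

contingent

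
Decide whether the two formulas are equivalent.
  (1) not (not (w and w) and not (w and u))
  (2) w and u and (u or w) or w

Yes

E1: not (not (w and w) and not (w and u))
    = not (not w and not (w and u))
    = w or w and u
    = w
E2: w and u and (u or w) or w
    = w and u or w
    = w
Both reduce to w, so they are equivalent.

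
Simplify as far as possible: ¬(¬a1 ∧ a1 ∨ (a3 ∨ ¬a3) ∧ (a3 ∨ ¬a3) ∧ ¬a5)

a5

¬(¬a1 ∧ a1 ∨ (a3 ∨ ¬a3) ∧ (a3 ∨ ¬a3) ∧ ¬a5)
= ¬((a3 ∨ ¬a3) ∧ (a3 ∨ ¬a3) ∧ ¬a5)   [complement / identity]
= ¬((a3 ∨ ¬a3) ∧ ¬a5)   [complement / identity]
= ¬¬a5   [complement / identity]
= a5   [double negation]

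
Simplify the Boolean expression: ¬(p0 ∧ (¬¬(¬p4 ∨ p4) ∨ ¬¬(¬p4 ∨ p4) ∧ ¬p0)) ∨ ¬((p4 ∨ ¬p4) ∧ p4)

¬(p0 ∧ (¬¬(¬p4 ∨ p4) ∨ ¬¬(¬p4 ∨ p4) ∧ ¬p0)) ∨ ¬((p4 ∨ ¬p4) ∧ p4)
= ¬(p0 ∧ (¬¬(¬p4 ∨ p4) ∨ ¬¬(¬p4 ∨ p4) ∧ ¬p0)) ∨ ¬p4   — complement / identity
= ¬(p0 ∧ ¬¬(¬p4 ∨ p4)) ∨ ¬p4   — absorption
= ¬(p0 ∧ (¬p4 ∨ p4)) ∨ ¬p4   — double negation
= ¬p0 ∨ ¬p4   — complement / identity

¬p0 ∨ ¬p4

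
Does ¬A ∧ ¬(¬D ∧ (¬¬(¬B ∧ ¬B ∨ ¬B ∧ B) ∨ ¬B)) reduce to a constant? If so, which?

no

¬A ∧ ¬(¬D ∧ (¬¬(¬B ∧ ¬B ∨ ¬B ∧ B) ∨ ¬B))
= ¬A ∧ ¬(¬D ∧ (¬B ∧ ¬B ∨ ¬B ∧ B ∨ ¬B))   [double negation]
= ¬A ∧ ¬(¬D ∧ (¬B ∨ ¬B))   [distribution]
= ¬A ∧ ¬(¬D ∧ ¬B)   [idempotence]
= ¬A ∧ (D ∨ B)   [De Morgan]
This depends on A, B, D, so it is not a constant.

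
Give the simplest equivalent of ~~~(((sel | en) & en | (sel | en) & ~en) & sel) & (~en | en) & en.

~sel & en

~~~(((sel | en) & en | (sel | en) & ~en) & sel) & (~en | en) & en
= ~~~((sel | en) & sel) & (~en | en) & en   (distribution)
= ~~~sel & (~en | en) & en   (absorption)
= ~~~sel & en   (complement / identity)
= ~sel & en   (double negation)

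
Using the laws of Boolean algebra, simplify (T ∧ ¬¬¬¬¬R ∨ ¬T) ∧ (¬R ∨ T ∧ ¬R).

(T ∧ ¬¬¬¬¬R ∨ ¬T) ∧ (¬R ∨ T ∧ ¬R)
= (T ∧ ¬¬¬R ∨ ¬T) ∧ (¬R ∨ T ∧ ¬R)   (double negation)
= (T ∧ ¬R ∨ ¬T) ∧ (¬R ∨ T ∧ ¬R)   (double negation)
= T ∧ ¬R ∨ ¬T ∧ ¬R   (distribution)
= ¬R   (distribution)

¬R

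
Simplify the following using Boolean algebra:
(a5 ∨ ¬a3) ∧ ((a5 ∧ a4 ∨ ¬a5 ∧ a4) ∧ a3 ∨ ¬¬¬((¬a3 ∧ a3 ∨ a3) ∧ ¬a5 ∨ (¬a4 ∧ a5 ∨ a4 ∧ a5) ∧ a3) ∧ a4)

(a5 ∨ ¬a3) ∧ ((a5 ∧ a4 ∨ ¬a5 ∧ a4) ∧ a3 ∨ ¬¬¬((¬a3 ∧ a3 ∨ a3) ∧ ¬a5 ∨ (¬a4 ∧ a5 ∨ a4 ∧ a5) ∧ a3) ∧ a4)
= (a5 ∨ ¬a3) ∧ ((a5 ∧ a4 ∨ ¬a5 ∧ a4) ∧ a3 ∨ ¬¬¬(a3 ∧ ¬a5 ∨ (¬a4 ∧ a5 ∨ a4 ∧ a5) ∧ a3) ∧ a4)   — complement / identity
= (a5 ∨ ¬a3) ∧ ((a5 ∧ a4 ∨ ¬a5 ∧ a4) ∧ a3 ∨ ¬(a3 ∧ ¬a5 ∨ (¬a4 ∧ a5 ∨ a4 ∧ a5) ∧ a3) ∧ a4)   — double negation
= (a5 ∨ ¬a3) ∧ (a4 ∧ a3 ∨ ¬(a3 ∧ ¬a5 ∨ (¬a4 ∧ a5 ∨ a4 ∧ a5) ∧ a3) ∧ a4)   — distribution
= (a5 ∨ ¬a3) ∧ (a4 ∧ a3 ∨ ¬(a3 ∧ ¬a5 ∨ a5 ∧ a3) ∧ a4)   — distribution
= (a5 ∨ ¬a3) ∧ (a4 ∧ a3 ∨ ¬a3 ∧ a4)   — distribution
= (a5 ∨ ¬a3) ∧ a4   — distribution

(a5 ∨ ¬a3) ∧ a4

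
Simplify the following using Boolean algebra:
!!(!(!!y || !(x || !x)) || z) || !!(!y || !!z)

!!(!(!!y || !(x || !x)) || z) || !!(!y || !!z)
= !!(!y && (x || !x) || z) || !!(!y || !!z)
= !!(!y && (x || !x) || z) || !!(!y || z)
= !!(!y || z) || !!(!y || z)
= !!(!y || z)
= !y || z

!y || z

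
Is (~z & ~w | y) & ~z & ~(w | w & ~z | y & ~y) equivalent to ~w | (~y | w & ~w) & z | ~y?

No

E1: (~z & ~w | y) & ~z & ~(w | w & ~z | y & ~y)
    = (~z & ~w | y) & ~z & ~(w | y & ~y)
    = (~z & ~w | y) & ~z & ~w
    = ~z & ~w
E2: ~w | (~y | w & ~w) & z | ~y
    = ~w | ~y & z | ~y
    = ~w | ~y
These differ: at w=0, y=0, z=1, E1 = 0 but E2 = 1.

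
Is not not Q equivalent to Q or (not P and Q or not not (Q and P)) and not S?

E1: not not Q
    = Q   (double negation)
E2: Q or (not P and Q or not not (Q and P)) and not S
    = Q or (not P and Q or Q and P) and not S   (double negation)
    = Q or Q and not S   (distribution)
    = Q   (absorption)
Both reduce to Q, so they are equivalent.

Yes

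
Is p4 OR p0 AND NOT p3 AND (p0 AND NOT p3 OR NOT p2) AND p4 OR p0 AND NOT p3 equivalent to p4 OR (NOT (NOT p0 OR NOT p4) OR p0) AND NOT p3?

E1: p4 OR p0 AND NOT p3 AND (p0 AND NOT p3 OR NOT p2) AND p4 OR p0 AND NOT p3
    = p4 OR p0 AND NOT p3 AND p4 OR p0 AND NOT p3   (absorption)
    = p4 OR p0 AND NOT p3   (absorption)
E2: p4 OR (NOT (NOT p0 OR NOT p4) OR p0) AND NOT p3
    = p4 OR (p0 AND p4 OR p0) AND NOT p3   (De Morgan)
    = p4 OR p0 AND NOT p3   (absorption)
Both reduce to p4 OR p0 AND NOT p3, so they are equivalent.

Yes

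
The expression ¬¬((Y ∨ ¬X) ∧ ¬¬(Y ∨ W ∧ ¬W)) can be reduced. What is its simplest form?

¬¬((Y ∨ ¬X) ∧ ¬¬(Y ∨ W ∧ ¬W))
= ¬¬((Y ∨ ¬X) ∧ ¬¬Y)
= ¬¬((Y ∨ ¬X) ∧ Y)
= ¬¬Y
= Y

Y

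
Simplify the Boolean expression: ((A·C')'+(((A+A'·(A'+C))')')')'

((A·C')'+(((A+A'·(A'+C))')')')'
= ((A·C')'+(((A+A')')')')'
= ((A·C')'+(A+A')')'
= A·C'·(A+A')
= A·C'

A·C'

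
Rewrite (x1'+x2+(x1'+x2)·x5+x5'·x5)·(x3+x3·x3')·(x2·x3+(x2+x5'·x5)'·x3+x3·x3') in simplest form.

(x1'+x2+(x1'+x2)·x5+x5'·x5)·(x3+x3·x3')·(x2·x3+(x2+x5'·x5)'·x3+x3·x3')
= (x1'+x2+(x1'+x2)·x5+x5'·x5)·(x3+x3·x3')·(x2·x3+x2'·x3+x3·x3')   [complement / identity]
= (x1'+x2+(x1'+x2)·x5+x5'·x5)·(x3·(x2·x3+x2'·x3)+x3·x3')   [distribution]
= (x1'+x2+(x1'+x2)·x5+x5'·x5)·(x3·x3+x3·x3')   [distribution]
= (x1'+x2+(x1'+x2)·x5)·(x3·x3+x3·x3')   [complement / identity]
= (x1'+x2+(x1'+x2)·x5)·x3   [distribution]
= (x1'+x2)·x3   [absorption]

(x1'+x2)·x3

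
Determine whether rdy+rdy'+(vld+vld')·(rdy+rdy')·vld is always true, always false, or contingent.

always true

rdy+rdy'+(vld+vld')·(rdy+rdy')·vld
= rdy+rdy'+(rdy+rdy')·vld
= rdy+rdy'
= 1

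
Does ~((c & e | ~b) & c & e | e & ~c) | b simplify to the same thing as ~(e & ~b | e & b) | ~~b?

E1: ~((c & e | ~b) & c & e | e & ~c) | b
    = ~(c & e | e & ~c) | b   [absorption]
    = ~e | b   [distribution]
E2: ~(e & ~b | e & b) | ~~b
    = ~e | ~~b   [distribution]
    = ~e | b   [double negation]
Both reduce to ~e | b, so they are equivalent.

Yes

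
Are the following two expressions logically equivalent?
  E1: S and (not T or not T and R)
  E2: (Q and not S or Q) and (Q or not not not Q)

No

E1: S and (not T or not T and R)
    = S and not T   (absorption)
E2: (Q and not S or Q) and (Q or not not not Q)
    = (Q and not S or Q) and (Q or not Q)   (double negation)
    = Q and (Q or not Q)   (absorption)
    = Q   (complement / identity)
These differ: at Q=1, R=0, S=0, T=1, E1 = 0 but E2 = 1.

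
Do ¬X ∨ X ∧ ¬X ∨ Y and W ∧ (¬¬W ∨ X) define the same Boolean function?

E1: ¬X ∨ X ∧ ¬X ∨ Y
    = ¬X ∨ Y
E2: W ∧ (¬¬W ∨ X)
    = W ∧ (W ∨ X)
    = W
These differ: at W=0, X=0, Y=0, E1 = 1 but E2 = 0.

No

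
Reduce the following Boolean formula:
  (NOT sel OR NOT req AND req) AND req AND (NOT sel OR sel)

NOT sel AND req

(NOT sel OR NOT req AND req) AND req AND (NOT sel OR sel)
= (NOT sel OR NOT req AND req) AND req   — complement / identity
= NOT sel AND req   — complement / identity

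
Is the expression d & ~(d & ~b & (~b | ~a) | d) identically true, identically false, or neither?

identically false

d & ~(d & ~b & (~b | ~a) | d)
= d & ~(d & ~b | d)   — absorption
= d & ~d   — absorption
= 0   — complement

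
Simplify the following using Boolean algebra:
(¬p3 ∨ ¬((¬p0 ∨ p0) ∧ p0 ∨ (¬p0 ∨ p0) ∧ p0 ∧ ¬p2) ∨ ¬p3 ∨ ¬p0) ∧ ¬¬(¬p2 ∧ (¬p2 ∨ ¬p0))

(¬p3 ∨ ¬((¬p0 ∨ p0) ∧ p0 ∨ (¬p0 ∨ p0) ∧ p0 ∧ ¬p2) ∨ ¬p3 ∨ ¬p0) ∧ ¬¬(¬p2 ∧ (¬p2 ∨ ¬p0))
= (¬p3 ∨ ¬((¬p0 ∨ p0) ∧ p0 ∨ (¬p0 ∨ p0) ∧ p0 ∧ ¬p2) ∨ ¬p3 ∨ ¬p0) ∧ ¬¬¬p2   (absorption)
= (¬p3 ∨ ¬((¬p0 ∨ p0) ∧ p0 ∨ (¬p0 ∨ p0) ∧ p0 ∧ ¬p2) ∨ ¬p3 ∨ ¬p0) ∧ ¬p2   (double negation)
= (¬p3 ∨ ¬((¬p0 ∨ p0) ∧ p0) ∨ ¬p3 ∨ ¬p0) ∧ ¬p2   (absorption)
= (¬p3 ∨ ¬p0 ∨ ¬p3 ∨ ¬p0) ∧ ¬p2   (complement / identity)
= (¬p3 ∨ ¬p0) ∧ ¬p2   (idempotence)

(¬p3 ∨ ¬p0) ∧ ¬p2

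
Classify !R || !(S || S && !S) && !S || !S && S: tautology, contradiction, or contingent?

contingent

!R || !(S || S && !S) && !S || !S && S
= !R || !S && !S || !S && S   (complement / identity)
= !R || !S   (distribution)
This depends on R, S, so it is not a constant.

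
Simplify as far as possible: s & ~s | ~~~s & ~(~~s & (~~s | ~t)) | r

~s | r

s & ~s | ~~~s & ~(~~s & (~~s | ~t)) | r
= s & ~s | ~~~s & ~~~s | r   (absorption)
= s & ~s | ~s & ~~~s | r   (double negation)
= s & ~s | ~s & ~s | r   (double negation)
= ~s | r   (distribution)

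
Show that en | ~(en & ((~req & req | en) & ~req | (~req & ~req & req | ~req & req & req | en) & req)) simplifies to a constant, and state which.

en | ~(en & ((~req & req | en) & ~req | (~req & ~req & req | ~req & req & req | en) & req))
= en | ~(en & ((~req & req | en) & ~req | (~req & req | en) & req))   — distribution
= en | ~(en & (~req & req | en))   — distribution
= en | ~(en & en)   — complement / identity
= en | ~en   — idempotence
= 1   — complement

1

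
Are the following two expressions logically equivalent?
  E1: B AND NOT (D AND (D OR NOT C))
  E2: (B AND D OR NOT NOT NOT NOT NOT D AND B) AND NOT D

E1: B AND NOT (D AND (D OR NOT C))
    = B AND NOT D
E2: (B AND D OR NOT NOT NOT NOT NOT D AND B) AND NOT D
    = (B AND D OR NOT NOT NOT D AND B) AND NOT D
    = (B AND D OR NOT D AND B) AND NOT D
    = B AND NOT D
Both reduce to B AND NOT D, so they are equivalent.

Yes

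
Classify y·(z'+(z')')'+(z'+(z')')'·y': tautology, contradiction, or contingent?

y·(z'+(z')')'+(z'+(z')')'·y'
= (z'+(z')')'   (distribution)
= z·z'   (De Morgan)
= 0   (complement)

contradiction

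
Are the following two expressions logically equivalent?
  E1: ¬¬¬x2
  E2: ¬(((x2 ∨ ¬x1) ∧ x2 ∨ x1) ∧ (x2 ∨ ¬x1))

Yes

E1: ¬¬¬x2
    = ¬x2
E2: ¬(((x2 ∨ ¬x1) ∧ x2 ∨ x1) ∧ (x2 ∨ ¬x1))
    = ¬((x2 ∨ x1) ∧ (x2 ∨ ¬x1))
    = ¬(x1 ∧ ¬x1 ∨ x2)
    = ¬x2
Both reduce to ¬x2, so they are equivalent.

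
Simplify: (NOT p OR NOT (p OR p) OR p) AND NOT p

NOT p

(NOT p OR NOT (p OR p) OR p) AND NOT p
= (NOT p OR NOT p OR p) AND NOT p   [idempotence]
= (NOT p OR p) AND NOT p   [idempotence]
= NOT p   [complement / identity]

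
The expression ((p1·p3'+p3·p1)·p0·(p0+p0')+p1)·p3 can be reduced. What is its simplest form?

((p1·p3'+p3·p1)·p0·(p0+p0')+p1)·p3
= (p1·p0·(p0+p0')+p1)·p3   [distribution]
= (p1·p0+p1)·p3   [complement / identity]
= p1·p3   [absorption]

p1·p3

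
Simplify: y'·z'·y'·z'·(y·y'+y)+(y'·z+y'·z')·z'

y'·z'

y'·z'·y'·z'·(y·y'+y)+(y'·z+y'·z')·z'
= y'·z'·y'·z'·y+(y'·z+y'·z')·z'   — complement / identity
= y'·z'·y'·z'·y+y'·z'   — distribution
= y'·z'·y+y'·z'   — idempotence
= y'·z'   — absorption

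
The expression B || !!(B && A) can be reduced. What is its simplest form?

B || !!(B && A)
= B || B && A
= B

B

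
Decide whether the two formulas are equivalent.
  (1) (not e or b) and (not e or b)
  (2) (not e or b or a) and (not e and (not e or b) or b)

Yes

E1: (not e or b) and (not e or b)
    = not e or b   [idempotence]
E2: (not e or b or a) and (not e and (not e or b) or b)
    = (not e or b or a) and (not e or b)   [absorption]
    = not e or b   [absorption]
Both reduce to not e or b, so they are equivalent.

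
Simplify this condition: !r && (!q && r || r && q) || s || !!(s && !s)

s

!r && (!q && r || r && q) || s || !!(s && !s)
= !r && r || s || !!(s && !s)   [distribution]
= !r && r || s || s && !s   [double negation]
= !r && r || s   [complement / identity]
= s   [complement / identity]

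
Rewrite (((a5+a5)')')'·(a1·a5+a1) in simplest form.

a5'·a1

(((a5+a5)')')'·(a1·a5+a1)
= ((a5')')'·(a1·a5+a1)   (idempotence)
= ((a5')')'·a1   (absorption)
= a5'·a1   (double negation)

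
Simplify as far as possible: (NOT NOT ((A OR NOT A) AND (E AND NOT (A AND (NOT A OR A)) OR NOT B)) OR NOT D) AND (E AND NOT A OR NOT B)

(NOT NOT ((A OR NOT A) AND (E AND NOT (A AND (NOT A OR A)) OR NOT B)) OR NOT D) AND (E AND NOT A OR NOT B)
= ((A OR NOT A) AND (E AND NOT (A AND (NOT A OR A)) OR NOT B) OR NOT D) AND (E AND NOT A OR NOT B)
= ((A OR NOT A) AND (E AND NOT A OR NOT B) OR NOT D) AND (E AND NOT A OR NOT B)
= (E AND NOT A OR NOT B OR NOT D) AND (E AND NOT A OR NOT B)
= E AND NOT A OR NOT B

E AND NOT A OR NOT B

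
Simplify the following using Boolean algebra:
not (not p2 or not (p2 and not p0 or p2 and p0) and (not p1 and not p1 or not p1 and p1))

not (not p2 or not (p2 and not p0 or p2 and p0) and (not p1 and not p1 or not p1 and p1))
= not (not p2 or not (p2 and not p0 or p2 and p0) and not p1)
= not (not p2 or not p2 and not p1)
= not not p2
= p2

p2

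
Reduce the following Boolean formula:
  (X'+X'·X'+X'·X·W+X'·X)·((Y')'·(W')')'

X'·(Y'+W')

(X'+X'·X'+X'·X·W+X'·X)·((Y')'·(W')')'
= (X'+X'·X'+X'·X·W+X'·X)·(Y'+W')   (De Morgan)
= (X'+X'·X'+X'·X)·(Y'+W')   (absorption)
= (X'+X')·(Y'+W')   (distribution)
= X'·(Y'+W')   (idempotence)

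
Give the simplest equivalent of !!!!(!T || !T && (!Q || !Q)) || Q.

!!!!(!T || !T && (!Q || !Q)) || Q
= !!!!(!T || !T && !Q) || Q   — idempotence
= !!!!!T || Q   — absorption
= !!!T || Q   — double negation
= !T || Q   — double negation

!T || Q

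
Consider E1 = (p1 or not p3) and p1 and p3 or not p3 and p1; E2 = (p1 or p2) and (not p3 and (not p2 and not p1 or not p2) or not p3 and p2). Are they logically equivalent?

No

E1: (p1 or not p3) and p1 and p3 or not p3 and p1
    = p1 and p3 or not p3 and p1
    = p1
E2: (p1 or p2) and (not p3 and (not p2 and not p1 or not p2) or not p3 and p2)
    = (p1 or p2) and (not p3 and not p2 or not p3 and p2)
    = (p1 or p2) and not p3
These differ: at p1=1, p2=1, p3=1, E1 = 1 but E2 = 0.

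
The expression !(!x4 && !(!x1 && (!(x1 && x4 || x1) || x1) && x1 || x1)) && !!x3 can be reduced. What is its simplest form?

!(!x4 && !(!x1 && (!(x1 && x4 || x1) || x1) && x1 || x1)) && !!x3
= !(!x4 && !(!x1 && (!x1 || x1) && x1 || x1)) && !!x3   — absorption
= !(!x4 && !(!x1 && x1 || x1)) && !!x3   — complement / identity
= (x4 || !x1 && x1 || x1) && !!x3   — De Morgan
= (x4 || x1) && !!x3   — complement / identity
= (x4 || x1) && x3   — double negation

(x4 || x1) && x3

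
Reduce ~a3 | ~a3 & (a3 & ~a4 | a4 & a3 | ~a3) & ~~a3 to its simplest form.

~a3

~a3 | ~a3 & (a3 & ~a4 | a4 & a3 | ~a3) & ~~a3
= ~a3 | ~a3 & (a3 | ~a3) & ~~a3   (distribution)
= ~a3 | ~a3 & ~~a3   (complement / identity)
= ~a3 | ~a3 & a3   (double negation)
= ~a3   (complement / identity)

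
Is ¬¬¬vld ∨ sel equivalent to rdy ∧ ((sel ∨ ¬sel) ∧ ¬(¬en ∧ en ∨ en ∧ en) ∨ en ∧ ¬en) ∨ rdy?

No

E1: ¬¬¬vld ∨ sel
    = ¬vld ∨ sel   — double negation
E2: rdy ∧ ((sel ∨ ¬sel) ∧ ¬(¬en ∧ en ∨ en ∧ en) ∨ en ∧ ¬en) ∨ rdy
    = rdy ∧ ((sel ∨ ¬sel) ∧ ¬en ∨ en ∧ ¬en) ∨ rdy   — distribution
    = rdy ∧ (¬en ∨ en ∧ ¬en) ∨ rdy   — complement / identity
    = rdy ∧ ¬en ∨ rdy   — complement / identity
    = rdy   — absorption
These differ: at en=1, rdy=0, sel=0, vld=0, E1 = 1 but E2 = 0.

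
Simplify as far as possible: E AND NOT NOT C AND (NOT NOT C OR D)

E AND C

E AND NOT NOT C AND (NOT NOT C OR D)
= E AND NOT NOT C   — absorption
= E AND C   — double negation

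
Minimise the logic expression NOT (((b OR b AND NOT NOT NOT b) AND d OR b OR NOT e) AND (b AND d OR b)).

NOT b

NOT (((b OR b AND NOT NOT NOT b) AND d OR b OR NOT e) AND (b AND d OR b))
= NOT (((b OR b AND NOT b) AND d OR b OR NOT e) AND (b AND d OR b))   — double negation
= NOT ((b AND d OR b OR NOT e) AND (b AND d OR b))   — complement / identity
= NOT (b AND d OR b)   — absorption
= NOT b   — absorption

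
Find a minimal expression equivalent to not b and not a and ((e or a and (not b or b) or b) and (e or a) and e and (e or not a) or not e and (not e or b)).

not b and not a

not b and not a and ((e or a and (not b or b) or b) and (e or a) and e and (e or not a) or not e and (not e or b))
= not b and not a and ((e or a or b) and (e or a) and e and (e or not a) or not e and (not e or b))
= not b and not a and ((e or a) and e and (e or not a) or not e and (not e or b))
= not b and not a and (e and (e or not a) or not e and (not e or b))
= not b and not a and (e or not e and (not e or b))
= not b and not a and (e or not e)
= not b and not a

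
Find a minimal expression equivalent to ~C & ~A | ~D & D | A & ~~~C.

~C

~C & ~A | ~D & D | A & ~~~C
= ~C & ~A | A & ~~~C   [complement / identity]
= ~C & ~A | A & ~C   [double negation]
= ~C   [distribution]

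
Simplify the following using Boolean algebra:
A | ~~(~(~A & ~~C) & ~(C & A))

A | ~~(~(~A & ~~C) & ~(C & A))
= A | ~~(~(~A & C) & ~(C & A))
= A | ~(~A & C | C & A)
= A | ~C

A | ~C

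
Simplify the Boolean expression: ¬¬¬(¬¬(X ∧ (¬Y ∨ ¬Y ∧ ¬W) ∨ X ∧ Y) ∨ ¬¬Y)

¬X ∧ ¬Y

¬¬¬(¬¬(X ∧ (¬Y ∨ ¬Y ∧ ¬W) ∨ X ∧ Y) ∨ ¬¬Y)
= ¬¬¬(¬¬(X ∧ ¬Y ∨ X ∧ Y) ∨ ¬¬Y)   (absorption)
= ¬¬¬(¬¬X ∨ ¬¬Y)   (distribution)
= ¬(¬¬X ∨ ¬¬Y)   (double negation)
= ¬X ∧ ¬Y   (De Morgan)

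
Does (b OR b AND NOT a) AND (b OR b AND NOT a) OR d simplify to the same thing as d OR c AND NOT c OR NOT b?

No

E1: (b OR b AND NOT a) AND (b OR b AND NOT a) OR d
    = b OR b AND NOT a OR d   [idempotence]
    = b OR d   [absorption]
E2: d OR c AND NOT c OR NOT b
    = d OR NOT b   [complement / identity]
These differ: at a=1, b=0, c=0, d=0, E1 = 0 but E2 = 1.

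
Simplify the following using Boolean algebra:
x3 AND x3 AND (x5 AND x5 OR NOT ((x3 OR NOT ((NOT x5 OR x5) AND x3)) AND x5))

x3

x3 AND x3 AND (x5 AND x5 OR NOT ((x3 OR NOT ((NOT x5 OR x5) AND x3)) AND x5))
= x3 AND x3 AND (x5 AND x5 OR NOT ((x3 OR NOT x3) AND x5))
= x3 AND x3 AND (x5 AND x5 OR NOT x5)
= x3 AND x3 AND (x5 OR NOT x5)
= x3 AND x3
= x3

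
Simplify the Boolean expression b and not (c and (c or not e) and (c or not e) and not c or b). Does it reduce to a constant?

b and not (c and (c or not e) and (c or not e) and not c or b)
= b and not (c and (c or not e) and not c or b)   — idempotence
= b and not (c and not c or b)   — absorption
= b and not b   — complement / identity
= False   — complement

False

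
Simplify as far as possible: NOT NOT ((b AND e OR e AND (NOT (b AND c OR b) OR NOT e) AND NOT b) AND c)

NOT NOT ((b AND e OR e AND (NOT (b AND c OR b) OR NOT e) AND NOT b) AND c)
= (b AND e OR e AND (NOT (b AND c OR b) OR NOT e) AND NOT b) AND c   (double negation)
= (b AND e OR e AND (NOT b OR NOT e) AND NOT b) AND c   (absorption)
= (b AND e OR e AND NOT b) AND c   (absorption)
= e AND c   (distribution)

e AND c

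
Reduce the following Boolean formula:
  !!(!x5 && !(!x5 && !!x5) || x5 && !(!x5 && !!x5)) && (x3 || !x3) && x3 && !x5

x3 && !x5

!!(!x5 && !(!x5 && !!x5) || x5 && !(!x5 && !!x5)) && (x3 || !x3) && x3 && !x5
= !!!(!x5 && !!x5) && (x3 || !x3) && x3 && !x5   [distribution]
= !!(x5 || !x5) && (x3 || !x3) && x3 && !x5   [De Morgan]
= (x5 || !x5) && (x3 || !x3) && x3 && !x5   [double negation]
= (x5 || !x5) && x3 && !x5   [complement / identity]
= x3 && !x5   [complement / identity]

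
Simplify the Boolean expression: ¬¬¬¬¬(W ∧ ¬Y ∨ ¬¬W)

¬W

¬¬¬¬¬(W ∧ ¬Y ∨ ¬¬W)
= ¬¬¬(W ∧ ¬Y ∨ ¬¬W)
= ¬¬¬(W ∧ ¬Y ∨ W)
= ¬¬¬W
= ¬W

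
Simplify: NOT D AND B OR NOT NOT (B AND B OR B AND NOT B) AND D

B

NOT D AND B OR NOT NOT (B AND B OR B AND NOT B) AND D
= NOT D AND B OR NOT NOT B AND D   — distribution
= NOT D AND B OR B AND D   — double negation
= B   — distribution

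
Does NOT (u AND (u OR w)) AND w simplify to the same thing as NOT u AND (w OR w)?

E1: NOT (u AND (u OR w)) AND w
    = NOT u AND w   (absorption)
E2: NOT u AND (w OR w)
    = NOT u AND w   (idempotence)
Both reduce to NOT u AND w, so they are equivalent.

Yes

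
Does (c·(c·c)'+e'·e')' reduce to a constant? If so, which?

no

(c·(c·c)'+e'·e')'
= (c·c'+e'·e')'   [idempotence]
= (e'·e')'   [complement / identity]
= e+e   [De Morgan]
= e   [idempotence]
This depends on e, so it is not a constant.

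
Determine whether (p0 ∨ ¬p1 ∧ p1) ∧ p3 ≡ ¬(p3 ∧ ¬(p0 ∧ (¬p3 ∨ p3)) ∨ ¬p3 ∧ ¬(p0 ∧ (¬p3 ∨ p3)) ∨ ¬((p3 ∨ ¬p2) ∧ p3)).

E1: (p0 ∨ ¬p1 ∧ p1) ∧ p3
    = p0 ∧ p3   — complement / identity
E2: ¬(p3 ∧ ¬(p0 ∧ (¬p3 ∨ p3)) ∨ ¬p3 ∧ ¬(p0 ∧ (¬p3 ∨ p3)) ∨ ¬((p3 ∨ ¬p2) ∧ p3))
    = ¬(¬(p0 ∧ (¬p3 ∨ p3)) ∨ ¬((p3 ∨ ¬p2) ∧ p3))   — distribution
    = p0 ∧ (¬p3 ∨ p3) ∧ (p3 ∨ ¬p2) ∧ p3   — De Morgan
    = p0 ∧ (p3 ∨ ¬p2) ∧ p3   — complement / identity
    = p0 ∧ p3   — absorption
Both reduce to p0 ∧ p3, so they are equivalent.

Yes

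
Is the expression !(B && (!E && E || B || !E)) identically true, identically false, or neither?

!(B && (!E && E || B || !E))
= !(B && (B || !E))
= !B
This depends on B, so it is not a constant.

neither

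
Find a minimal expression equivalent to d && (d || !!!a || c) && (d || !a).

d && (d || !!!a || c) && (d || !a)
= d && (d || !a || c) && (d || !a)   (double negation)
= d && (d || !a)   (absorption)
= d   (absorption)

d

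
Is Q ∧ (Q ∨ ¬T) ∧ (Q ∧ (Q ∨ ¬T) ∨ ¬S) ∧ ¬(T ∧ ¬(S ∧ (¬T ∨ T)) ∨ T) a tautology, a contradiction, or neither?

neither

Q ∧ (Q ∨ ¬T) ∧ (Q ∧ (Q ∨ ¬T) ∨ ¬S) ∧ ¬(T ∧ ¬(S ∧ (¬T ∨ T)) ∨ T)
= Q ∧ (Q ∨ ¬T) ∧ ¬(T ∧ ¬(S ∧ (¬T ∨ T)) ∨ T)   — absorption
= Q ∧ ¬(T ∧ ¬(S ∧ (¬T ∨ T)) ∨ T)   — absorption
= Q ∧ ¬(T ∧ ¬S ∨ T)   — complement / identity
= Q ∧ ¬T   — absorption
This depends on Q, T, so it is not a constant.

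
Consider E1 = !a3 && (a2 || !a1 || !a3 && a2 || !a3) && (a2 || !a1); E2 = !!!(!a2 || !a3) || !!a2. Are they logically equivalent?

E1: !a3 && (a2 || !a1 || !a3 && a2 || !a3) && (a2 || !a1)
    = !a3 && (a2 || !a1 || !a3) && (a2 || !a1)
    = !a3 && (a2 || !a1)
E2: !!!(!a2 || !a3) || !!a2
    = !!!(!a2 || !a3) || a2
    = !(!a2 || !a3) || a2
    = a2 && a3 || a2
    = a2
These differ: at a1=0, a2=1, a3=1, E1 = 0 but E2 = 1.

No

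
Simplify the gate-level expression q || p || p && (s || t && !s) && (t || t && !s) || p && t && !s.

q || p

q || p || p && (s || t && !s) && (t || t && !s) || p && t && !s
= q || p || p && (s && t || t && !s) || p && t && !s   (distribution)
= q || p || p && t || p && t && !s   (distribution)
= q || p || p && t   (absorption)
= q || p   (absorption)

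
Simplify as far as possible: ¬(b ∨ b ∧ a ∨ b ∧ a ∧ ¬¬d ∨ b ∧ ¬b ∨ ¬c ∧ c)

¬b

¬(b ∨ b ∧ a ∨ b ∧ a ∧ ¬¬d ∨ b ∧ ¬b ∨ ¬c ∧ c)
= ¬(b ∨ b ∧ a ∨ b ∧ a ∧ ¬¬d ∨ b ∧ ¬b)
= ¬(b ∨ b ∧ a ∨ b ∧ a ∧ ¬¬d)
= ¬(b ∨ b ∧ a ∨ b ∧ a ∧ d)
= ¬(b ∨ b ∧ a)
= ¬b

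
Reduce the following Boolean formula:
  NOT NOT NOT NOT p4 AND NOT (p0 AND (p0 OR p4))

p4 AND NOT p0

NOT NOT NOT NOT p4 AND NOT (p0 AND (p0 OR p4))
= NOT NOT p4 AND NOT (p0 AND (p0 OR p4))   (double negation)
= p4 AND NOT (p0 AND (p0 OR p4))   (double negation)
= p4 AND NOT p0   (absorption)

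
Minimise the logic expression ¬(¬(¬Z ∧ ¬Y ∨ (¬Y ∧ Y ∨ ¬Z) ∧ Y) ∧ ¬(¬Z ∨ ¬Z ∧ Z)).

¬(¬(¬Z ∧ ¬Y ∨ (¬Y ∧ Y ∨ ¬Z) ∧ Y) ∧ ¬(¬Z ∨ ¬Z ∧ Z))
= ¬(¬(¬Z ∧ ¬Y ∨ (¬Y ∧ Y ∨ ¬Z) ∧ Y) ∧ ¬¬Z)   — complement / identity
= ¬(¬(¬Z ∧ ¬Y ∨ ¬Z ∧ Y) ∧ ¬¬Z)   — complement / identity
= ¬(¬¬Z ∧ ¬¬Z)   — distribution
= ¬¬¬Z   — idempotence
= ¬Z   — double negation

¬Z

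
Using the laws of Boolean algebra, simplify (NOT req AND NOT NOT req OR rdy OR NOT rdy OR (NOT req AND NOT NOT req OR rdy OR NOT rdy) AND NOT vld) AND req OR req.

req

(NOT req AND NOT NOT req OR rdy OR NOT rdy OR (NOT req AND NOT NOT req OR rdy OR NOT rdy) AND NOT vld) AND req OR req
= (NOT req AND NOT NOT req OR rdy OR NOT rdy) AND req OR req
= (NOT req AND req OR rdy OR NOT rdy) AND req OR req
= (rdy OR NOT rdy) AND req OR req
= req OR req
= req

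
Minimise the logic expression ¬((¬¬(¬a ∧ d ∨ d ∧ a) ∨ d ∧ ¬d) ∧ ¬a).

¬d ∨ a

¬((¬¬(¬a ∧ d ∨ d ∧ a) ∨ d ∧ ¬d) ∧ ¬a)
= ¬((¬¬d ∨ d ∧ ¬d) ∧ ¬a)   [distribution]
= ¬(¬¬d ∧ ¬a)   [complement / identity]
= ¬d ∨ a   [De Morgan]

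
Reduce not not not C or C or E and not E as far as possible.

True

not not not C or C or E and not E
= not C or C or E and not E   (double negation)
= not C or C   (complement / identity)
= True   (complement)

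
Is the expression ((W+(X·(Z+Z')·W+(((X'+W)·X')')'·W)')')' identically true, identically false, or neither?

((W+(X·(Z+Z')·W+(((X'+W)·X')')'·W)')')'
= ((W+(X·(Z+Z')·W+((X')')'·W)')')'   [absorption]
= ((W+(X·W+((X')')'·W)')')'   [complement / identity]
= ((W+(X·W+X'·W)')')'   [double negation]
= W+(X·W+X'·W)'   [double negation]
= W+W'   [distribution]
= 1   [complement]

identically true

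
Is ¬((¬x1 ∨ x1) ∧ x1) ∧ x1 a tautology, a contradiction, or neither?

contradiction

¬((¬x1 ∨ x1) ∧ x1) ∧ x1
= ¬x1 ∧ x1   [complement / identity]
= False   [complement]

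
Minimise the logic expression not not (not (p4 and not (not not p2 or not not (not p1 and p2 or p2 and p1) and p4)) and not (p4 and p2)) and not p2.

not not (not (p4 and not (not not p2 or not not (not p1 and p2 or p2 and p1) and p4)) and not (p4 and p2)) and not p2
= not (p4 and not (not not p2 or not not (not p1 and p2 or p2 and p1) and p4) or p4 and p2) and not p2
= not (p4 and not (not not p2 or not not p2 and p4) or p4 and p2) and not p2
= not (p4 and not not not p2 or p4 and p2) and not p2
= not (p4 and not p2 or p4 and p2) and not p2
= not p4 and not p2

not p4 and not p2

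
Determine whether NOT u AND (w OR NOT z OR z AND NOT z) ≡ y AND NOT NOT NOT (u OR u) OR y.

No

E1: NOT u AND (w OR NOT z OR z AND NOT z)
    = NOT u AND (w OR NOT z)   — complement / identity
E2: y AND NOT NOT NOT (u OR u) OR y
    = y AND NOT NOT NOT u OR y   — idempotence
    = y AND NOT u OR y   — double negation
    = y   — absorption
These differ: at u=1, w=1, y=1, z=0, E1 = 0 but E2 = 1.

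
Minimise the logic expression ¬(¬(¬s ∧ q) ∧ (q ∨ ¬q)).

¬s ∧ q

¬(¬(¬s ∧ q) ∧ (q ∨ ¬q))
= ¬¬(¬s ∧ q)   — complement / identity
= ¬s ∧ q   — double negation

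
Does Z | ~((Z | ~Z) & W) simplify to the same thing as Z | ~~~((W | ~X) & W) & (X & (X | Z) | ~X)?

Yes

E1: Z | ~((Z | ~Z) & W)
    = Z | ~W   — complement / identity
E2: Z | ~~~((W | ~X) & W) & (X & (X | Z) | ~X)
    = Z | ~~~W & (X & (X | Z) | ~X)   — absorption
    = Z | ~W & (X & (X | Z) | ~X)   — double negation
    = Z | ~W & (X | ~X)   — absorption
    = Z | ~W   — complement / identity
Both reduce to Z | ~W, so they are equivalent.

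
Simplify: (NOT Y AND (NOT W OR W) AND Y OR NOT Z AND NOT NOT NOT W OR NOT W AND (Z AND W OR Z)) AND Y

NOT W AND Y

(NOT Y AND (NOT W OR W) AND Y OR NOT Z AND NOT NOT NOT W OR NOT W AND (Z AND W OR Z)) AND Y
= (NOT Y AND (NOT W OR W) AND Y OR NOT Z AND NOT W OR NOT W AND (Z AND W OR Z)) AND Y   (double negation)
= (NOT Y AND (NOT W OR W) AND Y OR NOT Z AND NOT W OR NOT W AND Z) AND Y   (absorption)
= (NOT Y AND Y OR NOT Z AND NOT W OR NOT W AND Z) AND Y   (complement / identity)
= (NOT Z AND NOT W OR NOT W AND Z) AND Y   (complement / identity)
= NOT W AND Y   (distribution)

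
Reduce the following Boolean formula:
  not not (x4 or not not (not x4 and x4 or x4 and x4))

not not (x4 or not not (not x4 and x4 or x4 and x4))
= not not (x4 or not not x4)   — distribution
= not not (x4 or x4)   — double negation
= not not x4   — idempotence
= x4   — double negation

x4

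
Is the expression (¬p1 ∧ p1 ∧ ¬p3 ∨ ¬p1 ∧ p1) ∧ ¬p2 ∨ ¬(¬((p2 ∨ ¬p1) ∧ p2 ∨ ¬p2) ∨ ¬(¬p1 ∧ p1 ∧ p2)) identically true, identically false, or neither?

identically false

(¬p1 ∧ p1 ∧ ¬p3 ∨ ¬p1 ∧ p1) ∧ ¬p2 ∨ ¬(¬((p2 ∨ ¬p1) ∧ p2 ∨ ¬p2) ∨ ¬(¬p1 ∧ p1 ∧ p2))
= (¬p1 ∧ p1 ∧ ¬p3 ∨ ¬p1 ∧ p1) ∧ ¬p2 ∨ ¬(¬(p2 ∨ ¬p2) ∨ ¬(¬p1 ∧ p1 ∧ p2))   (absorption)
= (¬p1 ∧ p1 ∧ ¬p3 ∨ ¬p1 ∧ p1) ∧ ¬p2 ∨ (p2 ∨ ¬p2) ∧ ¬p1 ∧ p1 ∧ p2   (De Morgan)
= (¬p1 ∧ p1 ∧ ¬p3 ∨ ¬p1 ∧ p1) ∧ ¬p2 ∨ ¬p1 ∧ p1 ∧ p2   (complement / identity)
= ¬p1 ∧ p1 ∧ ¬p2 ∨ ¬p1 ∧ p1 ∧ p2   (absorption)
= ¬p1 ∧ p1   (distribution)
= False   (complement)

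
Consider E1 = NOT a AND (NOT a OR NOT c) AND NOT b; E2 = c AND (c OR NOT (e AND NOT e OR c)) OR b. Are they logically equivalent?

E1: NOT a AND (NOT a OR NOT c) AND NOT b
    = NOT a AND NOT b
E2: c AND (c OR NOT (e AND NOT e OR c)) OR b
    = c AND (c OR NOT c) OR b
    = c OR b
These differ: at a=1, b=1, c=1, e=0, E1 = 0 but E2 = 1.

No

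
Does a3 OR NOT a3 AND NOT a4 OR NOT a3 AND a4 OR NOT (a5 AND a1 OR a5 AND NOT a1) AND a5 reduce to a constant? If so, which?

a3 OR NOT a3 AND NOT a4 OR NOT a3 AND a4 OR NOT (a5 AND a1 OR a5 AND NOT a1) AND a5
= a3 OR NOT a3 OR NOT (a5 AND a1 OR a5 AND NOT a1) AND a5   (distribution)
= a3 OR NOT a3 OR NOT a5 AND a5   (distribution)
= a3 OR NOT a3   (complement / identity)
= TRUE   (complement)

yes, True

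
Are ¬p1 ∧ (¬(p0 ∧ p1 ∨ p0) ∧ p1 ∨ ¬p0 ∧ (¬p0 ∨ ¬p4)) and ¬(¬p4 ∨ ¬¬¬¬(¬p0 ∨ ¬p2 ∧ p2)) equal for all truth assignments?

No

E1: ¬p1 ∧ (¬(p0 ∧ p1 ∨ p0) ∧ p1 ∨ ¬p0 ∧ (¬p0 ∨ ¬p4))
    = ¬p1 ∧ (¬p0 ∧ p1 ∨ ¬p0 ∧ (¬p0 ∨ ¬p4))   — absorption
    = ¬p1 ∧ (¬p0 ∧ p1 ∨ ¬p0)   — absorption
    = ¬p1 ∧ ¬p0   — absorption
E2: ¬(¬p4 ∨ ¬¬¬¬(¬p0 ∨ ¬p2 ∧ p2))
    = ¬(¬p4 ∨ ¬¬(¬p0 ∨ ¬p2 ∧ p2))   — double negation
    = ¬(¬p4 ∨ ¬¬¬p0)   — complement / identity
    = p4 ∧ ¬¬p0   — De Morgan
    = p4 ∧ p0   — double negation
These differ: at p0=0, p1=0, p2=0, p4=0, E1 = 1 but E2 = 0.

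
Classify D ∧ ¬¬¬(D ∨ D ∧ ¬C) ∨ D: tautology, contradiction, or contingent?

contingent

D ∧ ¬¬¬(D ∨ D ∧ ¬C) ∨ D
= D ∧ ¬¬¬D ∨ D   [absorption]
= D ∧ ¬D ∨ D   [double negation]
= D   [complement / identity]
This depends on D, so it is not a constant.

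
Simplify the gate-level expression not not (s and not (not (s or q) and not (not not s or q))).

s

not not (s and not (not (s or q) and not (not not s or q)))
= not not (s and (s or q or not not s or q))   (De Morgan)
= s and (s or q or not not s or q)   (double negation)
= s and (s or q or s or q)   (double negation)
= s and (s or q)   (idempotence)
= s   (absorption)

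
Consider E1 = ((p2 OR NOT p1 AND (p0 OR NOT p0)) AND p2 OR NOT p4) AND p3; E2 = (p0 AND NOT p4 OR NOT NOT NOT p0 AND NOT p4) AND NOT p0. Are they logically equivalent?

E1: ((p2 OR NOT p1 AND (p0 OR NOT p0)) AND p2 OR NOT p4) AND p3
    = ((p2 OR NOT p1) AND p2 OR NOT p4) AND p3   [complement / identity]
    = (p2 OR NOT p4) AND p3   [absorption]
E2: (p0 AND NOT p4 OR NOT NOT NOT p0 AND NOT p4) AND NOT p0
    = (p0 AND NOT p4 OR NOT p0 AND NOT p4) AND NOT p0   [double negation]
    = NOT p4 AND NOT p0   [distribution]
These differ: at p0=1, p1=0, p2=1, p3=1, p4=0, E1 = 1 but E2 = 0.

No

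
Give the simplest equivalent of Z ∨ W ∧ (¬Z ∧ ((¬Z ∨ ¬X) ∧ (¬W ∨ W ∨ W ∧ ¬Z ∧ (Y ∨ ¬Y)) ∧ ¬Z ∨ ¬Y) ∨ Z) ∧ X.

Z ∨ W ∧ (¬Z ∧ ((¬Z ∨ ¬X) ∧ (¬W ∨ W ∨ W ∧ ¬Z ∧ (Y ∨ ¬Y)) ∧ ¬Z ∨ ¬Y) ∨ Z) ∧ X
= Z ∨ W ∧ (¬Z ∧ ((¬Z ∨ ¬X) ∧ (¬W ∨ W ∨ W ∧ ¬Z) ∧ ¬Z ∨ ¬Y) ∨ Z) ∧ X   [complement / identity]
= Z ∨ W ∧ (¬Z ∧ ((¬Z ∨ ¬X) ∧ (¬W ∨ W) ∧ ¬Z ∨ ¬Y) ∨ Z) ∧ X   [absorption]
= Z ∨ W ∧ (¬Z ∧ ((¬Z ∨ ¬X) ∧ ¬Z ∨ ¬Y) ∨ Z) ∧ X   [complement / identity]
= Z ∨ W ∧ (¬Z ∧ (¬Z ∨ ¬Y) ∨ Z) ∧ X   [absorption]
= Z ∨ W ∧ (¬Z ∨ Z) ∧ X   [absorption]
= Z ∨ W ∧ X   [complement / identity]

Z ∨ W ∧ X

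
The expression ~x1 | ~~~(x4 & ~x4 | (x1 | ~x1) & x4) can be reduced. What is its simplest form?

~x1 | ~~~(x4 & ~x4 | (x1 | ~x1) & x4)
= ~x1 | ~~~((x1 | ~x1) & x4)   — complement / identity
= ~x1 | ~~~x4   — complement / identity
= ~x1 | ~x4   — double negation

~x1 | ~x4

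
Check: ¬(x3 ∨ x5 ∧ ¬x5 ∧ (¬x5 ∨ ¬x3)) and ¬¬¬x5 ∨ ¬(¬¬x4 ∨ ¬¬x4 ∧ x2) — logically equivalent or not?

E1: ¬(x3 ∨ x5 ∧ ¬x5 ∧ (¬x5 ∨ ¬x3))
    = ¬(x3 ∨ x5 ∧ ¬x5)   (absorption)
    = ¬x3   (complement / identity)
E2: ¬¬¬x5 ∨ ¬(¬¬x4 ∨ ¬¬x4 ∧ x2)
    = ¬¬¬x5 ∨ ¬¬¬x4   (absorption)
    = ¬x5 ∨ ¬¬¬x4   (double negation)
    = ¬x5 ∨ ¬x4   (double negation)
These differ: at x2=0, x3=1, x4=0, x5=0, E1 = 0 but E2 = 1.

No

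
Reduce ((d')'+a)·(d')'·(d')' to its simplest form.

d

((d')'+a)·(d')'·(d')'
= ((d')'+a)·(d')'   (idempotence)
= (d')'   (absorption)
= d   (double negation)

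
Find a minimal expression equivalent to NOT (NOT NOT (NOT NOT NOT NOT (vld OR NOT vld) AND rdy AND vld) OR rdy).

NOT rdy

NOT (NOT NOT (NOT NOT NOT NOT (vld OR NOT vld) AND rdy AND vld) OR rdy)
= NOT (NOT NOT (NOT NOT (vld OR NOT vld) AND rdy AND vld) OR rdy)   — double negation
= NOT (NOT NOT ((vld OR NOT vld) AND rdy AND vld) OR rdy)   — double negation
= NOT ((vld OR NOT vld) AND rdy AND vld OR rdy)   — double negation
= NOT (rdy AND vld OR rdy)   — complement / identity
= NOT rdy   — absorption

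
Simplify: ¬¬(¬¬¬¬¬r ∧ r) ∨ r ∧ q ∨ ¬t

¬¬(¬¬¬¬¬r ∧ r) ∨ r ∧ q ∨ ¬t
= ¬¬(¬¬¬r ∧ r) ∨ r ∧ q ∨ ¬t   — double negation
= ¬¬(¬r ∧ r) ∨ r ∧ q ∨ ¬t   — double negation
= ¬r ∧ r ∨ r ∧ q ∨ ¬t   — double negation
= r ∧ q ∨ ¬t   — complement / identity

r ∧ q ∨ ¬t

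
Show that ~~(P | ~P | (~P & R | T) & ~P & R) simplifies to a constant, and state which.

1

~~(P | ~P | (~P & R | T) & ~P & R)
= ~~(P | ~P | ~P & R)   — absorption
= ~~(P | ~P)   — absorption
= P | ~P   — double negation
= 1   — complement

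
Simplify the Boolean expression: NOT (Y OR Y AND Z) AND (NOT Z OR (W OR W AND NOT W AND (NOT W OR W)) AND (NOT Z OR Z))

NOT Y AND (NOT Z OR W)

NOT (Y OR Y AND Z) AND (NOT Z OR (W OR W AND NOT W AND (NOT W OR W)) AND (NOT Z OR Z))
= NOT (Y OR Y AND Z) AND (NOT Z OR W OR W AND NOT W AND (NOT W OR W))   [complement / identity]
= NOT (Y OR Y AND Z) AND (NOT Z OR W OR W AND NOT W)   [complement / identity]
= NOT Y AND (NOT Z OR W OR W AND NOT W)   [absorption]
= NOT Y AND (NOT Z OR W)   [complement / identity]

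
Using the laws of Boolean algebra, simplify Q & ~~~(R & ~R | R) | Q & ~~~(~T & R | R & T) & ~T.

Q & ~~~(R & ~R | R) | Q & ~~~(~T & R | R & T) & ~T
= Q & ~~~R | Q & ~~~(~T & R | R & T) & ~T   [complement / identity]
= Q & ~~~R | Q & ~~~R & ~T   [distribution]
= Q & ~~~R   [absorption]
= Q & ~R   [double negation]

Q & ~R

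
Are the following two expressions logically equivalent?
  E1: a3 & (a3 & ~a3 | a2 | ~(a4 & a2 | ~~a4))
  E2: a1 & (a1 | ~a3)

No

E1: a3 & (a3 & ~a3 | a2 | ~(a4 & a2 | ~~a4))
    = a3 & (a3 & ~a3 | a2 | ~(a4 & a2 | a4))   [double negation]
    = a3 & (a2 | ~(a4 & a2 | a4))   [complement / identity]
    = a3 & (a2 | ~a4)   [absorption]
E2: a1 & (a1 | ~a3)
    = a1   [absorption]
These differ: at a1=1, a2=1, a3=0, a4=0, E1 = 0 but E2 = 1.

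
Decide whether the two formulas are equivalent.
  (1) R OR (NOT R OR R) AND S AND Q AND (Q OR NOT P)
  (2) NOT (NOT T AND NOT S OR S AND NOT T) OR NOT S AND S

E1: R OR (NOT R OR R) AND S AND Q AND (Q OR NOT P)
    = R OR S AND Q AND (Q OR NOT P)   (complement / identity)
    = R OR S AND Q   (absorption)
E2: NOT (NOT T AND NOT S OR S AND NOT T) OR NOT S AND S
    = NOT NOT T OR NOT S AND S   (distribution)
    = T OR NOT S AND S   (double negation)
    = T   (complement / identity)
These differ: at P=1, Q=0, R=1, S=0, T=0, E1 = 1 but E2 = 0.

No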